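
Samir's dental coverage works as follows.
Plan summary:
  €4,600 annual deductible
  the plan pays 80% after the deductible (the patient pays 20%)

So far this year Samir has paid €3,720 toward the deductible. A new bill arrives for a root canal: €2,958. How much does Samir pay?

€3,720 of the €4,600 deductible is already met, leaving €880.
The remaining €2,078 (= €2,958 − €880) moves to coinsurance.
Coinsurance: €2,078 × 20% = €415.60.
Patient responsibility: €880 + €415.60 = €1,295.60.

€1,295.60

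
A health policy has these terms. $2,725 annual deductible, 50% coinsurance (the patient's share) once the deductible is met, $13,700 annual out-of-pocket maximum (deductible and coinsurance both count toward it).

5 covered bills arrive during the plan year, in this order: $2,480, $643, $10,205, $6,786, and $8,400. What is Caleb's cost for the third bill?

Claim 1 ($2,480): all of it applies to the deductible. Patient owes $2,480 (running OOP $2,480).
Claim 2 ($643): deductible takes $245, $398 remains; 50% of $398 = $199. Cost to patient: $444. OOP to date $2,924.
Claim 3 ($10,205): deductible already satisfied, so patient's share is 50% × $10,205 = $5,102.50. Cost to patient: $5,102.50. OOP to date $8,026.50.

$5,102.50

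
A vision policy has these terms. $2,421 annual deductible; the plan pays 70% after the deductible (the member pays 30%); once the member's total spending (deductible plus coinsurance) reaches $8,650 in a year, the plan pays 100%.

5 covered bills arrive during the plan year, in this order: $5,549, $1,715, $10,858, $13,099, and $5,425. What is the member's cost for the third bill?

$3,257.40

#1 ($5,549): $2,421 to deductible, leaving $3,128; 30% of $3,128 = $938.40. Member owes $3,359.40 (running OOP $3,359.40).
#2 ($1,715): deductible met; 30% of $1,715 = $514.50. Cost to member: $514.50. OOP to date $3,873.90.
#3 ($10,858): deductible met; 30% of $10,858 = $3,257.40. Cost to member: $3,257.40. OOP to date $7,131.30.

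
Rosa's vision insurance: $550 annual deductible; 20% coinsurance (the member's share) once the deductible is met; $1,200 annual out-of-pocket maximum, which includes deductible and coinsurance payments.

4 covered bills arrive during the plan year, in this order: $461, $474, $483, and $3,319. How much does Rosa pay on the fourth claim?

#1 ($461): fully absorbed by the deductible. Member pays $461; OOP now $461.
#2 ($474): $89 finishes the deductible; $385 goes to coinsurance; coinsurance $385 × 20% = $77. Member owes $166 (running OOP $627).
#3 ($483): deductible met; 20% of $483 = $96.60. Member pays $96.60; OOP now $723.60.
#4 ($3,319): deductible already satisfied, so member's share is 20% × $3,319 = $663.80. Adding that to $723.60 gives $1,387.40, past the $1,200 cap; member pays only $1,200 − $723.60 = $476.40.

$476.40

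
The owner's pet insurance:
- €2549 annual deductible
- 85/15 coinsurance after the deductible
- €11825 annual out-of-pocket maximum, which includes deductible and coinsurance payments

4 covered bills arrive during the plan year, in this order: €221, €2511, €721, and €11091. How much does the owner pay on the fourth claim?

#1 (€221): entire amount goes to the deductible. Cost to owner: €221. OOP to date €221.
#2 (€2511): deductible takes €2328, €183 remains; coinsurance €183 × 15% = €27.45. Cost to owner: €2355.45. OOP to date €2576.45.
#3 (€721): 15% coinsurance on €721 = €108.15. Owner owes €108.15 (running OOP €2684.60).
#4 (€11091): deductible already satisfied, so owner's share is 15% × €11091 = €1663.65. Owner pays €1663.65; OOP now €4348.25.

€1663.65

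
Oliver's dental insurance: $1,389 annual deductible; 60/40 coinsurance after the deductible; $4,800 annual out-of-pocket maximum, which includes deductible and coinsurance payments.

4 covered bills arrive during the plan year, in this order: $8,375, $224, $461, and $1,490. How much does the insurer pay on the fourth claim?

$1,147.40

Bill 1, $8,375: $1,389 to deductible, leaving $6,986; coinsurance $6,986 × 40% = $2,794.40. Cost to patient: $4,183.40. OOP to date $4,183.40. Insurer: $8,375 − $4,183.40 = $4,191.60.
Bill 2, $224: deductible already satisfied, so patient's share is 40% × $224 = $89.60. Patient pays $89.60; OOP now $4,273. Insurer: $224 − $89.60 = $134.40.
Bill 3, $461: deductible already satisfied, so patient's share is 40% × $461 = $184.40. Patient owes $184.40 (running OOP $4,457.40). Plan pays $461 − $184.40 = $276.60.
Bill 4, $1,490: deductible already satisfied, so patient's share is 40% × $1,490 = $596. That would push OOP to $5,053.40, over the $4,800 cap, so patient pays $4,800 − $4,457.40 = $342.60. Plan pays $1,490 − $342.60 = $1,147.40.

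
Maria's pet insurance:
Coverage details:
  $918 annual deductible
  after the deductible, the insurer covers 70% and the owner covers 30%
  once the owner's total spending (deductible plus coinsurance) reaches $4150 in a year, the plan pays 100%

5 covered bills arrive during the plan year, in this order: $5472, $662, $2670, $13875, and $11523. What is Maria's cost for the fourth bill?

$866.20

Claim 1 ($5472): deductible takes $918, $4554 remains; coinsurance $4554 × 30% = $1366.20. Owner pays $2284.20; OOP now $2284.20.
Claim 2 ($662): deductible already satisfied, so owner's share is 30% × $662 = $198.60. Owner pays $198.60; OOP now $2482.80.
Claim 3 ($2670): deductible already satisfied, so owner's share is 30% × $2670 = $801. Owner pays $801; OOP now $3283.80.
Claim 4 ($13875): 30% coinsurance on $13875 = $4162.50. Adding that to $3283.80 gives $7446.30, past the $4150 cap; owner pays only $4150 − $3283.80 = $866.20.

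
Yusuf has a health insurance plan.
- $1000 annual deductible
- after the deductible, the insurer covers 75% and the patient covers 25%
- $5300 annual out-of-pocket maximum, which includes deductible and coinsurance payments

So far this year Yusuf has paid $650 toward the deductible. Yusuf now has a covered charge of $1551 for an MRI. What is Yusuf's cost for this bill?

$650.25

$650 of the $1000 deductible is already met, leaving $350.
After the $350 deductible portion, $1551 − $350 = $1201 is subject to coinsurance.
25% of $1201 = $300.25 falls to the patient.
Patient responsibility before any cap: $350 + $300.25 = $650.25.
Total out-of-pocket so far would be $650 + $650.25 = $1300.25, below the $5300 cap — no reduction.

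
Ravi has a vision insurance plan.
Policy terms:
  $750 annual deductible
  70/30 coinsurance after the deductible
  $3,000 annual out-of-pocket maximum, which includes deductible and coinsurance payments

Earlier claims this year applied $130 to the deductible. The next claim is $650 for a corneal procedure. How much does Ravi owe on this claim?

$130 of the $750 deductible is already met, leaving $620.
The remaining $30 (= $650 − $620) moves to coinsurance.
30% of $30 = $9 falls to the member.
Member responsibility before any cap: $620 + $9 = $629.
Year-to-date out-of-pocket becomes $130 + $629 = $759, still under the $3,000 maximum, so no cap applies.

$629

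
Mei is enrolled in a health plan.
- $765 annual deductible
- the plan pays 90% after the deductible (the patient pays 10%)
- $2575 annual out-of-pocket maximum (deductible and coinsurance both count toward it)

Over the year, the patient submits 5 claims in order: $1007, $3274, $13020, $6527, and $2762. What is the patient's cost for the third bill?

Bill 1, $1007: $765 to deductible, leaving $242; patient's 10% is $24.20. Patient owes $789.20 (running OOP $789.20).
Bill 2, $3274: deductible already satisfied, so patient's share is 10% × $3274 = $327.40. Patient owes $327.40 (running OOP $1116.60).
Bill 3, $13020: deductible met; 10% of $13020 = $1302. Patient owes $1302 (running OOP $2418.60).

$1302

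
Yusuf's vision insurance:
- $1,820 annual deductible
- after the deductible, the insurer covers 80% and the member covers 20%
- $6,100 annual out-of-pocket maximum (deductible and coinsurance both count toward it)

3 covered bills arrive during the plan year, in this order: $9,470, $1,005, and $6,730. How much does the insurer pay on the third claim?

$5,384

Bill 1, $9,470: $1,820 to deductible, leaving $7,650; member's 20% is $1,530. Member pays $3,350; OOP now $3,350. Insurer: $9,470 − $3,350 = $6,120.
Bill 2, $1,005: deductible already satisfied, so member's share is 20% × $1,005 = $201. Cost to member: $201. OOP to date $3,551. Plan pays $1,005 − $201 = $804.
Bill 3, $6,730: deductible met; 20% of $6,730 = $1,346. Cost to member: $1,346. OOP to date $4,897. Plan pays $6,730 − $1,346 = $5,384.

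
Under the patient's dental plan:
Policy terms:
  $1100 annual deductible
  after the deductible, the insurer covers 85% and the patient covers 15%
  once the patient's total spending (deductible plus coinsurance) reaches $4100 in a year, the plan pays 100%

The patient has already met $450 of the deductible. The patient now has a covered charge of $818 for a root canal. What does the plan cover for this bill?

$142.80

$450 of the $1100 deductible is already met, leaving $650.
That leaves $818 − $650 = $168 for coinsurance.
Patient's 15% share of $168 is $25.20.
So the patient owes $650 + $25.20 = $675.20 before any cap.
Total out-of-pocket so far would be $450 + $675.20 = $1125.20, below the $4100 cap — no reduction.
The insurer covers the remainder: $818 − $675.20 = $142.80.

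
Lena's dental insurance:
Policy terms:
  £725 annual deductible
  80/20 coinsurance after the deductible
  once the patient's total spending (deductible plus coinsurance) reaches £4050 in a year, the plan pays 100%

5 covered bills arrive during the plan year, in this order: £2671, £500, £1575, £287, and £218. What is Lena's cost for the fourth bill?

Bill 1, £2671: deductible takes £725, £1946 remains; 20% of £1946 = £389.20. Cost to patient: £1114.20. OOP to date £1114.20.
Bill 2, £500: deductible already satisfied, so patient's share is 20% × £500 = £100. Cost to patient: £100. OOP to date £1214.20.
Bill 3, £1575: deductible met; 20% of £1575 = £315. Patient pays £315; OOP now £1529.20.
Bill 4, £287: deductible met; 20% of £287 = £57.40. Cost to patient: £57.40. OOP to date £1586.60.

£57.40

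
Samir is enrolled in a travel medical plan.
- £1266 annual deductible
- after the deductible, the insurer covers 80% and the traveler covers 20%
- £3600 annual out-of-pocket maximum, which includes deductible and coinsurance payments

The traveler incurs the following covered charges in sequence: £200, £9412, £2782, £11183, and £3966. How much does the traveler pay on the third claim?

#1 (£200): fully absorbed by the deductible. Traveler owes £200 (running OOP £200).
#2 (£9412): deductible takes £1066, £8346 remains; coinsurance £8346 × 20% = £1669.20. Traveler pays £2735.20; OOP now £2935.20.
#3 (£2782): deductible met; 20% of £2782 = £556.40. Traveler pays £556.40; OOP now £3491.60.

£556.40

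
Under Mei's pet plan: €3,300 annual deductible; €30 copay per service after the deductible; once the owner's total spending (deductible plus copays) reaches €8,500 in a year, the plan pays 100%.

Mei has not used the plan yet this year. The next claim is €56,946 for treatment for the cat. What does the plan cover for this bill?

Nothing has been paid toward the €3,300 deductible, so the first €3,300 of this charge is applied there.
That leaves €56,946 − €3,300 = €53,646 for the copay.
Copay on this service: €30.
Owner responsibility before any cap: €3,300 + €30 = €3,330.
Cumulative spending €0 + €3,330 = €3,330 stays under the €8,500 maximum.
Insurer pays the balance: €56,946 − €3,330 = €53,616.

€53,616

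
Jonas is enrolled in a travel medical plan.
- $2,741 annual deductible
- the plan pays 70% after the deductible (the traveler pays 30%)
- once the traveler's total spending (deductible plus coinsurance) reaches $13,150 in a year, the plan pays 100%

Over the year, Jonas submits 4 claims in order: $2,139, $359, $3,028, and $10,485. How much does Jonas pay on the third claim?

Claim 1 — $2,139: fully absorbed by the deductible. Traveler owes $2,139 (running OOP $2,139).
Claim 2 — $359: entire amount goes to the deductible. Traveler pays $359; OOP now $2,498.
Claim 3 — $3,028: $243 finishes the deductible; $2,785 goes to coinsurance; traveler's 30% is $835.50. Cost to traveler: $1,078.50. OOP to date $3,576.50.

$1,078.50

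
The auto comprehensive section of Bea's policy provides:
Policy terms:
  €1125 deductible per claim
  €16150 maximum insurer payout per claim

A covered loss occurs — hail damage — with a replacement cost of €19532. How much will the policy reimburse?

€16150

Less the €1125 deductible: €19532 − €1125 = €18407.
Since €18407 > €16150, the payout is capped at €16150.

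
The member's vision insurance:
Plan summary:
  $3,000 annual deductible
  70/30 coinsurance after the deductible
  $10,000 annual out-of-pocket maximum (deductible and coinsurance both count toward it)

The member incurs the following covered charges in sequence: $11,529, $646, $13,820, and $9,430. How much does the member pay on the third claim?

$4,146

Bill 1, $11,529: $3,000 to deductible, leaving $8,529; member's 30% is $2,558.70. Cost to member: $5,558.70. OOP to date $5,558.70.
Bill 2, $646: deductible already satisfied, so member's share is 30% × $646 = $193.80. Member pays $193.80; OOP now $5,752.50.
Bill 3, $13,820: deductible met; 30% of $13,820 = $4,146. Member pays $4,146; OOP now $9,898.50.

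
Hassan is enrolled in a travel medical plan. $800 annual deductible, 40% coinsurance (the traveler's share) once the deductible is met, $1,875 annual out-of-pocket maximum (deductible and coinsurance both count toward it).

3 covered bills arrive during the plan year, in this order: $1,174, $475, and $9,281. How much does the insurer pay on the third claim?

Claim 1 ($1,174): $800 finishes the deductible; $374 goes to coinsurance; 40% of $374 = $149.60. Traveler pays $949.60; OOP now $949.60. Insurer: $1,174 − $949.60 = $224.40.
Claim 2 ($475): deductible met; 40% of $475 = $190. Traveler pays $190; OOP now $1,139.60. Plan pays $475 − $190 = $285.
Claim 3 ($9,281): deductible already satisfied, so traveler's share is 40% × $9,281 = $3,712.40. Adding that to $1,139.60 gives $4,852, past the $1,875 cap; traveler pays only $1,875 − $1,139.60 = $735.40. Insurer: $9,281 − $735.40 = $8,545.60.

$8,545.60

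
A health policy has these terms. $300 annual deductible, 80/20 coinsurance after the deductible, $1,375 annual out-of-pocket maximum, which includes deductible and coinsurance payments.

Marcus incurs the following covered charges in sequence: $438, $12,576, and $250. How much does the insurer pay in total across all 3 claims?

$11,889

#1 ($438): deductible takes $300, $138 remains; patient's 20% is $27.60. Cost to patient: $327.60. OOP to date $327.60. Insurer: $438 − $327.60 = $110.40.
#2 ($12,576): 20% coinsurance on $12,576 = $2,515.20. Adding that to $327.60 gives $2,842.80, past the $1,375 cap; patient pays only $1,375 − $327.60 = $1,047.40. Plan pays $12,576 − $1,047.40 = $11,528.60.
#3 ($250): deductible met; 20% of $250 = $50. That would push OOP to $1,425, over the $1,375 cap, so patient pays $1,375 − $1,375 = $0. Plan pays $250 − $0 = $250.
Insurer total = bills − patient's total = $13,264 − $1,375 = $11,889.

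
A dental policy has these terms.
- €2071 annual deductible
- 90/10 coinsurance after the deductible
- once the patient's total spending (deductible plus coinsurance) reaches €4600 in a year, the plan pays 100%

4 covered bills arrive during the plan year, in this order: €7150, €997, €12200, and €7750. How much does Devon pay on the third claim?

€1220

Bill 1, €7150: €2071 finishes the deductible; €5079 goes to coinsurance; 10% of €5079 = €507.90. Patient pays €2578.90; OOP now €2578.90.
Bill 2, €997: deductible met; 10% of €997 = €99.70. Patient owes €99.70 (running OOP €2678.60).
Bill 3, €12200: deductible met; 10% of €12200 = €1220. Cost to patient: €1220. OOP to date €3898.60.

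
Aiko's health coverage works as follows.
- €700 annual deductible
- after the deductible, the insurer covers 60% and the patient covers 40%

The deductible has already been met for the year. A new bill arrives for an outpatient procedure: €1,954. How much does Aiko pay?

€781.60

The deductible is already satisfied, so the full bill goes to coinsurance.
Patient's 40% share of €1,954 is €781.60.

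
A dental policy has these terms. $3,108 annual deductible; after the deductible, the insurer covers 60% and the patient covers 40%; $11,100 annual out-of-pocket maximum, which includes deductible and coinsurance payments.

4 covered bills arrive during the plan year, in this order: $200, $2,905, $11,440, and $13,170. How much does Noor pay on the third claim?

#1 ($200): entire amount goes to the deductible. Patient pays $200; OOP now $200.
#2 ($2,905): fully absorbed by the deductible. Patient pays $2,905; OOP now $3,105.
#3 ($11,440): $3 to deductible, leaving $11,437; patient's 40% is $4,574.80. Cost to patient: $4,577.80. OOP to date $7,682.80.

$4,577.80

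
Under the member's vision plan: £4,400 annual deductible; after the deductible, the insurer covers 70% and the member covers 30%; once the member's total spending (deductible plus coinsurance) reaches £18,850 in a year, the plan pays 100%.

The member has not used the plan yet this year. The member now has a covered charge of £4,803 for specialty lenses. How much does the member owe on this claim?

£4,520.90

The full £4,400 deductible is still open; £4,400 of this bill applies to it.
That leaves £4,803 − £4,400 = £403 for coinsurance.
Coinsurance: £403 × 30% = £120.90.
So the member owes £4,400 + £120.90 = £4,520.90 before any cap.
Year-to-date out-of-pocket becomes £0 + £4,520.90 = £4,520.90, still under the £18,850 maximum, so no cap applies.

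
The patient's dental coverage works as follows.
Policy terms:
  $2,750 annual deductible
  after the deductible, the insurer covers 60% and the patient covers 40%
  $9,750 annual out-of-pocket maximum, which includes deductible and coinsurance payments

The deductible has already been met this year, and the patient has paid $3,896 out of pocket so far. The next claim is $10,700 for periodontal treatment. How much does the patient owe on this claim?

$4,280

With the deductible met, the entire $10,700 is subject to coinsurance.
40% of $10,700 = $4,280 falls to the patient.
Cumulative spending $3,896 + $4,280 = $8,176 stays under the $9,750 maximum.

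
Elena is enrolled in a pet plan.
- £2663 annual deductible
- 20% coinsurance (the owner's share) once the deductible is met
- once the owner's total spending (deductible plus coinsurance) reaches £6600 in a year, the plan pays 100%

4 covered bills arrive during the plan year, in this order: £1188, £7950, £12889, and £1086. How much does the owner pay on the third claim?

£2577.80

Claim 1 (£1188): fully absorbed by the deductible. Cost to owner: £1188. OOP to date £1188.
Claim 2 (£7950): £1475 finishes the deductible; £6475 goes to coinsurance; owner's 20% is £1295. Owner pays £2770; OOP now £3958.
Claim 3 (£12889): 20% coinsurance on £12889 = £2577.80. Cost to owner: £2577.80. OOP to date £6535.80.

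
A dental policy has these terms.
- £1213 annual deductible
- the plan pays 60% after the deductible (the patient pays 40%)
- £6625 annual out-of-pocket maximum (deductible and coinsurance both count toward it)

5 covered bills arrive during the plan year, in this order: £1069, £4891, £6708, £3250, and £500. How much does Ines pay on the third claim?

Claim 1 (£1069): all of it applies to the deductible. Patient pays £1069; OOP now £1069.
Claim 2 (£4891): £144 to deductible, leaving £4747; 40% of £4747 = £1898.80. Patient pays £2042.80; OOP now £3111.80.
Claim 3 (£6708): deductible met; 40% of £6708 = £2683.20. Cost to patient: £2683.20. OOP to date £5795.

£2683.20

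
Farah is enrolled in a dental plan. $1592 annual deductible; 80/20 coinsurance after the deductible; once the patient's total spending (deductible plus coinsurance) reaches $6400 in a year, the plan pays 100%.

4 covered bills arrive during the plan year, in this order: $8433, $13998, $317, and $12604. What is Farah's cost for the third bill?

Claim 1 — $8433: deductible takes $1592, $6841 remains; patient's 20% is $1368.20. Patient pays $2960.20; OOP now $2960.20.
Claim 2 — $13998: 20% coinsurance on $13998 = $2799.60. Patient pays $2799.60; OOP now $5759.80.
Claim 3 — $317: deductible met; 20% of $317 = $63.40. Patient owes $63.40 (running OOP $5823.20).

$63.40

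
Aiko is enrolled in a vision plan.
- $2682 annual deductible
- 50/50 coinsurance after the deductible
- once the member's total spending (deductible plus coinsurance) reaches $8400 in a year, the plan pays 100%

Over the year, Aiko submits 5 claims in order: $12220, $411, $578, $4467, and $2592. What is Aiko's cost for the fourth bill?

$454.50

Claim 1 — $12220: $2682 to deductible, leaving $9538; member's 50% is $4769. Cost to member: $7451. OOP to date $7451.
Claim 2 — $411: deductible met; 50% of $411 = $205.50. Cost to member: $205.50. OOP to date $7656.50.
Claim 3 — $578: deductible already satisfied, so member's share is 50% × $578 = $289. Member pays $289; OOP now $7945.50.
Claim 4 — $4467: deductible met; 50% of $4467 = $2233.50. That would push OOP to $10179, over the $8400 cap, so member pays $8400 − $7945.50 = $454.50.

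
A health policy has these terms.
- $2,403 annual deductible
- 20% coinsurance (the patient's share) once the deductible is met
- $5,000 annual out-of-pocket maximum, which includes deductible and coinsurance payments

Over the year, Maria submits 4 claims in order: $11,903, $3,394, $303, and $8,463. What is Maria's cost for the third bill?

Bill 1, $11,903: $2,403 to deductible, leaving $9,500; patient's 20% is $1,900. Patient owes $4,303 (running OOP $4,303).
Bill 2, $3,394: deductible already satisfied, so patient's share is 20% × $3,394 = $678.80. Patient pays $678.80; OOP now $4,981.80.
Bill 3, $303: deductible met; 20% of $303 = $60.60. That would push OOP to $5,042.40, over the $5,000 cap, so patient pays $5,000 − $4,981.80 = $18.20.

$18.20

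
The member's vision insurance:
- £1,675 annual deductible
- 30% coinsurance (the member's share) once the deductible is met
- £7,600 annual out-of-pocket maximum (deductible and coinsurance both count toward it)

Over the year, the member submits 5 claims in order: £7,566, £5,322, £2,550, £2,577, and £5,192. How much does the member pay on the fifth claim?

Claim 1 — £7,566: deductible takes £1,675, £5,891 remains; member's 30% is £1,767.30. Cost to member: £3,442.30. OOP to date £3,442.30.
Claim 2 — £5,322: deductible met; 30% of £5,322 = £1,596.60. Member pays £1,596.60; OOP now £5,038.90.
Claim 3 — £2,550: deductible met; 30% of £2,550 = £765. Member owes £765 (running OOP £5,803.90).
Claim 4 — £2,577: 30% coinsurance on £2,577 = £773.10. Cost to member: £773.10. OOP to date £6,577.
Claim 5 — £5,192: 30% coinsurance on £5,192 = £1,557.60. That would push OOP to £8,134.60, over the £7,600 cap, so member pays £7,600 − £6,577 = £1,023.

£1,023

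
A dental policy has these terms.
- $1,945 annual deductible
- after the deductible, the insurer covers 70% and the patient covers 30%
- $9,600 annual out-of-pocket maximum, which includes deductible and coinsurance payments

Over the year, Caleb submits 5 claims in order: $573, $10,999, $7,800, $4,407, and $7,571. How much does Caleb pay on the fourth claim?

Claim 1 — $573: fully absorbed by the deductible. Patient owes $573 (running OOP $573).
Claim 2 — $10,999: deductible takes $1,372, $9,627 remains; 30% of $9,627 = $2,888.10. Patient pays $4,260.10; OOP now $4,833.10.
Claim 3 — $7,800: deductible met; 30% of $7,800 = $2,340. Patient pays $2,340; OOP now $7,173.10.
Claim 4 — $4,407: deductible already satisfied, so patient's share is 30% × $4,407 = $1,322.10. Cost to patient: $1,322.10. OOP to date $8,495.20.

$1,322.10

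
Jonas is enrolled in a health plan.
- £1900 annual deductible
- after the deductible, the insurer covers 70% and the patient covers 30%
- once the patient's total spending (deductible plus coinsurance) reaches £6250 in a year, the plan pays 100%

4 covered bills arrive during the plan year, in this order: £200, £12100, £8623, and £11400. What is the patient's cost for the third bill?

Claim 1 (£200): entire amount goes to the deductible. Cost to patient: £200. OOP to date £200.
Claim 2 (£12100): deductible takes £1700, £10400 remains; patient's 30% is £3120. Patient pays £4820; OOP now £5020.
Claim 3 (£8623): deductible met; 30% of £8623 = £2586.90. Adding that to £5020 gives £7606.90, past the £6250 cap; patient pays only £6250 − £5020 = £1230.

£1230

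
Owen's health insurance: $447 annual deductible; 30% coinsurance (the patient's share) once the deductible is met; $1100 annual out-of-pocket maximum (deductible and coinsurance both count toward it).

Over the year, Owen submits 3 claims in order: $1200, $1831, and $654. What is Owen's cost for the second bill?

Bill 1, $1200: $447 finishes the deductible; $753 goes to coinsurance; patient's 30% is $225.90. Cost to patient: $672.90. OOP to date $672.90.
Bill 2, $1831: deductible already satisfied, so patient's share is 30% × $1831 = $549.30. Adding that to $672.90 gives $1222.20, past the $1100 cap; patient pays only $1100 − $672.90 = $427.10.

$427.10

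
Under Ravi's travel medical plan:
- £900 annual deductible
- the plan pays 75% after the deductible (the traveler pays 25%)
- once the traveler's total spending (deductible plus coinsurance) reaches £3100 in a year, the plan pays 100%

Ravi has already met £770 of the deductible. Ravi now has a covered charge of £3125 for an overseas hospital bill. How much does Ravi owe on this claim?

Deductible still to meet: £900 − £770 = £130.
The remaining £2995 (= £3125 − £130) moves to coinsurance.
Traveler's 25% share of £2995 is £748.75.
Traveler responsibility before any cap: £130 + £748.75 = £878.75.
Total out-of-pocket so far would be £770 + £878.75 = £1648.75, below the £3100 cap — no reduction.

£878.75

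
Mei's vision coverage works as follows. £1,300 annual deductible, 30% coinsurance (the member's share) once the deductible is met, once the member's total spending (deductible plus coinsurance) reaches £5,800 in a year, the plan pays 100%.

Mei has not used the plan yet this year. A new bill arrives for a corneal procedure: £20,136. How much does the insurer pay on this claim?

The full £1,300 deductible is still open; £1,300 of this bill applies to it.
After the £1,300 deductible portion, £20,136 − £1,300 = £18,836 is subject to coinsurance.
30% of £18,836 = £5,650.80 falls to the member.
So the member owes £1,300 + £5,650.80 = £6,950.80 before any cap.
Adding £6,950.80 to the £0 already spent would give £6,950.80, which exceeds the £5,800 cap; the member pays just £5,800 − £0 = £5,800.
Insurer pays the balance: £20,136 − £5,800 = £14,336.

£14,336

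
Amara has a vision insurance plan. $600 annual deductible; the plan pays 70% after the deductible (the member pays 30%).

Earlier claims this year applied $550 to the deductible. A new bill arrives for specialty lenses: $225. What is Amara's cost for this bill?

$102.50

$550 of the $600 deductible is already met, leaving $50.
The remaining $175 (= $225 − $50) moves to coinsurance.
30% of $175 = $52.50 falls to the member.
That puts the member's cost at $50 + $52.50 = $102.50.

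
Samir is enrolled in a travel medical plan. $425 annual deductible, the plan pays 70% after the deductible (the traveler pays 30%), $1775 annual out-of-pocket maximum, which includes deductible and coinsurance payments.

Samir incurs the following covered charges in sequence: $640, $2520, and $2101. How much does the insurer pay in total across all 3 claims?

$3486

Bill 1, $640: deductible takes $425, $215 remains; traveler's 30% is $64.50. Traveler owes $489.50 (running OOP $489.50). Insurer: $640 − $489.50 = $150.50.
Bill 2, $2520: 30% coinsurance on $2520 = $756. Traveler owes $756 (running OOP $1245.50). Plan pays $2520 − $756 = $1764.
Bill 3, $2101: deductible met; 30% of $2101 = $630.30. Adding that to $1245.50 gives $1875.80, past the $1775 cap; traveler pays only $1775 − $1245.50 = $529.50. Insurer: $2101 − $529.50 = $1571.50.
Insurer total: $150.50 + $1764 + $1571.50 = $3486.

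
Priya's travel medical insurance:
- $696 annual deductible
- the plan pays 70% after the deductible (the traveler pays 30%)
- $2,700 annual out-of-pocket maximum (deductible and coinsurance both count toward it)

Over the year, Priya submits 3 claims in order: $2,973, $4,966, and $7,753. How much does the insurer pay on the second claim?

$3,645.10

Bill 1, $2,973: $696 finishes the deductible; $2,277 goes to coinsurance; traveler's 30% is $683.10. Cost to traveler: $1,379.10. OOP to date $1,379.10. Plan pays $2,973 − $1,379.10 = $1,593.90.
Bill 2, $4,966: deductible met; 30% of $4,966 = $1,489.80. That would push OOP to $2,868.90, over the $2,700 cap, so traveler pays $2,700 − $1,379.10 = $1,320.90. Insurer: $4,966 − $1,320.90 = $3,645.10.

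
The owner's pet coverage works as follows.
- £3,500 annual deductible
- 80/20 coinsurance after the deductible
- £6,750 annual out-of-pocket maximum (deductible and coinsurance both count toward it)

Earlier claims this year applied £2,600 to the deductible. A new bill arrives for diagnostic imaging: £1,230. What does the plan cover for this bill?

£264

Deductible still to meet: £3,500 − £2,600 = £900.
The remaining £330 (= £1,230 − £900) moves to coinsurance.
20% of £330 = £66 falls to the owner.
So the owner owes £900 + £66 = £966 before any cap.
Year-to-date out-of-pocket becomes £2,600 + £966 = £3,566, still under the £6,750 maximum, so no cap applies.
Insurer pays the balance: £1,230 − £966 = £264.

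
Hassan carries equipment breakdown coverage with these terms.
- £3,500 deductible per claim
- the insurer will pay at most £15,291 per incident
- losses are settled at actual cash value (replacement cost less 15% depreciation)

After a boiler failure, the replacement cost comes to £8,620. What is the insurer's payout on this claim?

At 15% depreciation, ACV = £8,620 − £1,293 = £7,327.
Subtract the deductible: £7,327 − £3,500 = £3,827.
That's under the £15,291 cap, so the insurer reimburses the full £3,827.

£3,827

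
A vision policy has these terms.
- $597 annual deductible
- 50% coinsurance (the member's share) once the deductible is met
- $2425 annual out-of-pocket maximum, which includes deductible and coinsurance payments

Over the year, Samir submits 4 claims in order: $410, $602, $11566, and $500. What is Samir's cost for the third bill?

Bill 1, $410: entire amount goes to the deductible. Cost to member: $410. OOP to date $410.
Bill 2, $602: $187 to deductible, leaving $415; member's 50% is $207.50. Member owes $394.50 (running OOP $804.50).
Bill 3, $11566: deductible met; 50% of $11566 = $5783. Adding that to $804.50 gives $6587.50, past the $2425 cap; member pays only $2425 − $804.50 = $1620.50.

$1620.50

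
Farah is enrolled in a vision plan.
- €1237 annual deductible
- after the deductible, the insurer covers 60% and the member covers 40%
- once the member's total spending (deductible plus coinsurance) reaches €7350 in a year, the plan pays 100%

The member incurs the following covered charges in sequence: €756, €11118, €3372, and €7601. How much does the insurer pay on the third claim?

€2023.20

Bill 1, €756: entire amount goes to the deductible. Member pays €756; OOP now €756. Insurer: €756 − €756 = €0.
Bill 2, €11118: deductible takes €481, €10637 remains; member's 40% is €4254.80. Cost to member: €4735.80. OOP to date €5491.80. Plan pays €11118 − €4735.80 = €6382.20.
Bill 3, €3372: 40% coinsurance on €3372 = €1348.80. Cost to member: €1348.80. OOP to date €6840.60. Plan pays €3372 − €1348.80 = €2023.20.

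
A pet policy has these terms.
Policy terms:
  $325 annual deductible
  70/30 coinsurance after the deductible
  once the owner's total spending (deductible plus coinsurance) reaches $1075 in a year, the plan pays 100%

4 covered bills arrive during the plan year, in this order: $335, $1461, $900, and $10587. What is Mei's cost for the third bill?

Bill 1, $335: $325 finishes the deductible; $10 goes to coinsurance; 30% of $10 = $3. Owner owes $328 (running OOP $328).
Bill 2, $1461: deductible already satisfied, so owner's share is 30% × $1461 = $438.30. Cost to owner: $438.30. OOP to date $766.30.
Bill 3, $900: 30% coinsurance on $900 = $270. Cost to owner: $270. OOP to date $1036.30.

$270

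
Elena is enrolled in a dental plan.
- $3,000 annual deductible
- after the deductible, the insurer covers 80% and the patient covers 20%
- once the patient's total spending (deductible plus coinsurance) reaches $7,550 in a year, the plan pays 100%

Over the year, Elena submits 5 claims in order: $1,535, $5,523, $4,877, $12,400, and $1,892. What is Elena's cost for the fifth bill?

$283

Bill 1, $1,535: all of it applies to the deductible. Patient pays $1,535; OOP now $1,535.
Bill 2, $5,523: $1,465 finishes the deductible; $4,058 goes to coinsurance; 20% of $4,058 = $811.60. Patient pays $2,276.60; OOP now $3,811.60.
Bill 3, $4,877: deductible met; 20% of $4,877 = $975.40. Patient owes $975.40 (running OOP $4,787).
Bill 4, $12,400: 20% coinsurance on $12,400 = $2,480. Cost to patient: $2,480. OOP to date $7,267.
Bill 5, $1,892: deductible met; 20% of $1,892 = $378.40. That would push OOP to $7,645.40, over the $7,550 cap, so patient pays $7,550 − $7,267 = $283.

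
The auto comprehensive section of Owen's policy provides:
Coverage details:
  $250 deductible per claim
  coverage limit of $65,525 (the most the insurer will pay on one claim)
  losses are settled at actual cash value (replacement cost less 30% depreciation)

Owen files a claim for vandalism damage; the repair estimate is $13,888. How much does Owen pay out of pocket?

Depreciate 30%: the covered value is $13,888 × 0.7 = $9,721.60.
Subtract the deductible: $9,721.60 − $250 = $9,471.60.
$9,471.60 ≤ $65,525, so the limit doesn't bind; insurer pays $9,471.60.
The policyholder bears the rest of the original loss: $13,888 − $9,471.60 = $4,416.40.

$4,416.40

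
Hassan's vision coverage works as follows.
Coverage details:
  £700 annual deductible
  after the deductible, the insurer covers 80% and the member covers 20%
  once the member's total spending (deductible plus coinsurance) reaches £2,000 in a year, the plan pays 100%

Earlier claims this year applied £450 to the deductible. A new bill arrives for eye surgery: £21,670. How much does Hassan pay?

£1,550

Remaining deductible: £700 − £450 = £250.
After the £250 deductible portion, £21,670 − £250 = £21,420 is subject to coinsurance.
Member's 20% share of £21,420 is £4,284.
So the member owes £250 + £4,284 = £4,534 before any cap.
Adding £4,534 to the £450 already spent would give £4,984, which exceeds the £2,000 cap; the member pays just £2,000 − £450 = £1,550.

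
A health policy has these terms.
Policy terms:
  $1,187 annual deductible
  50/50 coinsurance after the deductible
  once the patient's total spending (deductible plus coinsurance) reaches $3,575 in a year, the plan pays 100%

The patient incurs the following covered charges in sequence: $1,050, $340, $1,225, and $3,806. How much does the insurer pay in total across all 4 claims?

Bill 1, $1,050: all of it applies to the deductible. Patient owes $1,050 (running OOP $1,050). Insurer: $1,050 − $1,050 = $0.
Bill 2, $340: $137 finishes the deductible; $203 goes to coinsurance; coinsurance $203 × 50% = $101.50. Patient pays $238.50; OOP now $1,288.50. Insurer: $340 − $238.50 = $101.50.
Bill 3, $1,225: deductible met; 50% of $1,225 = $612.50. Patient pays $612.50; OOP now $1,901. Plan pays $1,225 − $612.50 = $612.50.
Bill 4, $3,806: deductible already satisfied, so patient's share is 50% × $3,806 = $1,903. Adding that to $1,901 gives $3,804, past the $3,575 cap; patient pays only $3,575 − $1,901 = $1,674. Insurer: $3,806 − $1,674 = $2,132.
Insurer total = bills − patient's total = $6,421 − $3,575 = $2,846.

$2,846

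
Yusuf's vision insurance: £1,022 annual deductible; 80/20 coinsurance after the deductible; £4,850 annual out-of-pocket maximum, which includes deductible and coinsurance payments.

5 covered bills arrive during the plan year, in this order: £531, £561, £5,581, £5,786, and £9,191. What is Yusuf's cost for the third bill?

£1,116.20

Claim 1 (£531): fully absorbed by the deductible. Cost to member: £531. OOP to date £531.
Claim 2 (£561): £491 to deductible, leaving £70; 20% of £70 = £14. Member owes £505 (running OOP £1,036).
Claim 3 (£5,581): 20% coinsurance on £5,581 = £1,116.20. Cost to member: £1,116.20. OOP to date £2,152.20.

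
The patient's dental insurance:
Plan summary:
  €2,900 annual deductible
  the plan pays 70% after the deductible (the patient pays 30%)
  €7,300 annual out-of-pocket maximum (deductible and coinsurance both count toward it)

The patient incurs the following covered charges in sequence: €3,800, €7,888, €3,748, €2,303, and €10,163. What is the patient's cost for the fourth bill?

€639.20

Claim 1 (€3,800): deductible takes €2,900, €900 remains; coinsurance €900 × 30% = €270. Patient owes €3,170 (running OOP €3,170).
Claim 2 (€7,888): 30% coinsurance on €7,888 = €2,366.40. Patient owes €2,366.40 (running OOP €5,536.40).
Claim 3 (€3,748): deductible met; 30% of €3,748 = €1,124.40. Patient owes €1,124.40 (running OOP €6,660.80).
Claim 4 (€2,303): deductible met; 30% of €2,303 = €690.90. That would push OOP to €7,351.70, over the €7,300 cap, so patient pays €7,300 − €6,660.80 = €639.20.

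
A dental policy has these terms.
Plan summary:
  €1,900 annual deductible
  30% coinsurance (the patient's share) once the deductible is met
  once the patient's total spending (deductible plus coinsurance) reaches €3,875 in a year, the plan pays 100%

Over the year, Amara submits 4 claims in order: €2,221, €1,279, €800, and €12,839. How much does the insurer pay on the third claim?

#1 (€2,221): €1,900 to deductible, leaving €321; coinsurance €321 × 30% = €96.30. Cost to patient: €1,996.30. OOP to date €1,996.30. Plan pays €2,221 − €1,996.30 = €224.70.
#2 (€1,279): deductible met; 30% of €1,279 = €383.70. Cost to patient: €383.70. OOP to date €2,380. Insurer: €1,279 − €383.70 = €895.30.
#3 (€800): deductible already satisfied, so patient's share is 30% × €800 = €240. Patient owes €240 (running OOP €2,620). Plan pays €800 − €240 = €560.

€560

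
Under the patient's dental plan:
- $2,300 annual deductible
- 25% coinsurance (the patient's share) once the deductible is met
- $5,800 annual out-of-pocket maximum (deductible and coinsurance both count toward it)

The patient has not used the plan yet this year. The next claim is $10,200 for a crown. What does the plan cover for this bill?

The full $2,300 deductible is still open; $2,300 of this bill applies to it.
The remaining $7,900 (= $10,200 − $2,300) moves to coinsurance.
Coinsurance: $7,900 × 25% = $1,975.
Patient responsibility before any cap: $2,300 + $1,975 = $4,275.
Cumulative spending $0 + $4,275 = $4,275 stays under the $5,800 maximum.
Insurer pays the balance: $10,200 − $4,275 = $5,925.

$5,925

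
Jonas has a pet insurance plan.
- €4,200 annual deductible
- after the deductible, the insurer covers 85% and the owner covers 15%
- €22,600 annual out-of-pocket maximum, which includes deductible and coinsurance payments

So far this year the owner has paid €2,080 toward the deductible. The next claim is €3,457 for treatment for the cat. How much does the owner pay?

€2,080 of the €4,200 deductible is already met, leaving €2,120.
After the €2,120 deductible portion, €3,457 − €2,120 = €1,337 is subject to coinsurance.
Owner's 15% share of €1,337 is €200.55.
Owner responsibility before any cap: €2,120 + €200.55 = €2,320.55.
Cumulative spending €2,080 + €2,320.55 = €4,400.55 stays under the €22,600 maximum.

€2,320.55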